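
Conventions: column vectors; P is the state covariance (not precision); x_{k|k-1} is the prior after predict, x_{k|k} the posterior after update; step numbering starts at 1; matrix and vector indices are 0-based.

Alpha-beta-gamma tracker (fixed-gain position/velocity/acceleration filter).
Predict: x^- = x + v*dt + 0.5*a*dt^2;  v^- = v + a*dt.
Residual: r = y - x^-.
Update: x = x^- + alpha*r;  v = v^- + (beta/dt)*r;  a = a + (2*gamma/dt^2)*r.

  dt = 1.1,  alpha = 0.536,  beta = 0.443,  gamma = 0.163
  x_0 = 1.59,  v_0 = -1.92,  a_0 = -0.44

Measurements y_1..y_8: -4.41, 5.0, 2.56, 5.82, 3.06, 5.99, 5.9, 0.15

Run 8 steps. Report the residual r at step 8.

resid = -2.7021

step 1: x_pred=-0.7882  r=-3.6218  x^+=-2.7295  v^+=-3.8626  a^+=-1.4158
step 2: x_pred=-7.8349  r=12.8349  x^+=-0.9554  v^+=-0.2510  a^+=2.0422
step 3: x_pred=0.0040  r=2.5560  x^+=1.3740  v^+=3.0248  a^+=2.7308
step 4: x_pred=6.3534  r=-0.5334  x^+=6.0675  v^+=5.8139  a^+=2.5871
step 5: x_pred=14.0280  r=-10.9680  x^+=8.1491  v^+=4.2426  a^+=-0.3679
step 6: x_pred=12.5934  r=-6.6034  x^+=9.0540  v^+=1.1785  a^+=-2.1470
step 7: x_pred=9.0514  r=-3.1514  x^+=7.3623  v^+=-2.4523  a^+=-2.9961
step 8: x_pred=2.8521  r=-2.7021  x^+=1.4038  v^+=-6.8362  a^+=-3.7241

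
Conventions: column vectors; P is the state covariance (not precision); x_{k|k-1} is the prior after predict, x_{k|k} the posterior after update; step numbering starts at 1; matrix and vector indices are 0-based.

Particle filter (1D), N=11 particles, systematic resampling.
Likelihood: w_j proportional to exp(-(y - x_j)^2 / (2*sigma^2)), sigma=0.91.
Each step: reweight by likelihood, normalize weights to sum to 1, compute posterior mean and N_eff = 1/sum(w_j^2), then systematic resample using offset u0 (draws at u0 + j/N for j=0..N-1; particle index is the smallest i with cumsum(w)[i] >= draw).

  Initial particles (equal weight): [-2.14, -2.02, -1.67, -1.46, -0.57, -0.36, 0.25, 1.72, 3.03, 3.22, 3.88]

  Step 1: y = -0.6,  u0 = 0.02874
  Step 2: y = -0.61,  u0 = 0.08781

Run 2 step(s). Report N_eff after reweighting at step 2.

N_eff = 9.6145

step 1: w=[0.0552, 0.0684, 0.1158, 0.1479, 0.2310, 0.2232, 0.1494, 0.0090, 0.0001, 0.0000, 0.0000]  mean=-0.8245  Neff=5.9312  idx=[0, 1, 2, 3, 4, 4, 4, 5, 5, 6, 6]
step 2: w=[0.0308, 0.0381, 0.0642, 0.0818, 0.1264, 0.1264, 0.1264, 0.1219, 0.1219, 0.0810, 0.0810]  mean=-0.6331  Neff=9.6145  idx=[2, 3, 4, 5, 5, 6, 7, 8, 8, 9, 10]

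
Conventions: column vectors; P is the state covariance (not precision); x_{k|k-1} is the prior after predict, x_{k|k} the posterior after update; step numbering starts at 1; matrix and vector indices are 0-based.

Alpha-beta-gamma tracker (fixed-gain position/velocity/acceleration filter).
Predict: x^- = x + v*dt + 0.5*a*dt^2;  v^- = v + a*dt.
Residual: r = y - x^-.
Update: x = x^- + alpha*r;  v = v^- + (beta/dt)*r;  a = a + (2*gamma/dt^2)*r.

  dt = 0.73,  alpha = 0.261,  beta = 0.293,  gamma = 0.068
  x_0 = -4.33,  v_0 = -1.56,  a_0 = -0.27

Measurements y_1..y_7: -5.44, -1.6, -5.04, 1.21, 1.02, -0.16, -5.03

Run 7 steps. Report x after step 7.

x_post = 4.7605

step 1: x_pred=-5.5407  r=0.1007  x^+=-5.5144  v^+=-1.7167  a^+=-0.2443
step 2: x_pred=-6.8327  r=5.2327  x^+=-5.4670  v^+=0.2053  a^+=1.0911
step 3: x_pred=-5.0264  r=-0.0136  x^+=-5.0300  v^+=0.9963  a^+=1.0877
step 4: x_pred=-4.0128  r=5.2228  x^+=-2.6497  v^+=3.8866  a^+=2.4206
step 5: x_pred=0.8325  r=0.1875  x^+=0.8814  v^+=5.7289  a^+=2.4684
step 6: x_pred=5.7212  r=-5.8812  x^+=4.1862  v^+=5.1703  a^+=0.9675
step 7: x_pred=8.2183  r=-13.2483  x^+=4.7605  v^+=0.5591  a^+=-2.4136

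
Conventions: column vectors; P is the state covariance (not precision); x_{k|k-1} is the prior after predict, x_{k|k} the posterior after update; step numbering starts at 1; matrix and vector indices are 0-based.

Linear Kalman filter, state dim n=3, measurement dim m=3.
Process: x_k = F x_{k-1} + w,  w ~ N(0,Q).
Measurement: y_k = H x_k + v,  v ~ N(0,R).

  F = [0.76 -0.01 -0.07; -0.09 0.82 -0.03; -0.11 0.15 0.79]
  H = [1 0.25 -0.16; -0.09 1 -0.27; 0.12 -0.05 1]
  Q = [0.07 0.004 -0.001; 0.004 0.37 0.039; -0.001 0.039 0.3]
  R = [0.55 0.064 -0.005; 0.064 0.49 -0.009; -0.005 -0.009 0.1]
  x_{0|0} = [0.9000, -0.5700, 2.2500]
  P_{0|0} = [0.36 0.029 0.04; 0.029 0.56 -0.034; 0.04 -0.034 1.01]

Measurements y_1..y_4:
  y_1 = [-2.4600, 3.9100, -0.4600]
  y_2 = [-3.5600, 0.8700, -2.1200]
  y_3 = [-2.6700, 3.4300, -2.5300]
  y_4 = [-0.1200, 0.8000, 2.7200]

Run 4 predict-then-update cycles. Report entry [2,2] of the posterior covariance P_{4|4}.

P_post[2,2] = 0.0818

step 1: x^-=[0.5322, -0.6159, 1.5930]  P^-=[0.2782 -0.0037 -0.0595; -0.0037 0.7480 0.0599; -0.0595 0.0599 0.9313]  S=[0.9112 0.2641 -0.1728; 0.2641 1.2735 -0.2333; -0.1728 -0.2333 1.0170]  K=[0.3400 -0.0778 0.0144; 0.0497 0.5951 0.1667; -0.0495 0.0297 0.9042]  nu=[-2.5833, 5.0039, -2.1477]  x^+=[-0.7668, 1.8755, -0.0722]  P^+=[0.1801 -0.0061 -0.0215; -0.0061 0.3000 0.0268; -0.0215 0.0268 0.0943]
step 2: x^-=[-0.5964, 1.6091, 0.3086]  P^-=[0.1769 -0.0156 -0.0360; -0.0156 0.5727 0.0948; -0.0360 0.0948 0.3781]  S=[0.7685 0.1800 -0.0619; 0.1800 1.0416 -0.0431; -0.0619 -0.0431 0.4641]  K=[0.2473 -0.0638 -0.0030; 0.0382 0.5280 0.1926; -0.0391 0.0357 0.7932]  nu=[-3.3164, -0.7094, -2.2766]  x^+=[-1.3646, 0.6694, -1.3927]  P^+=[0.1313 -0.0082 -0.0171; -0.0082 0.2664 0.0286; -0.0171 0.0286 0.0827]
step 3: x^-=[-0.9463, 0.7135, -0.8497]  P^-=[0.1482 -0.0135 -0.0288; -0.0135 0.5500 0.0915; -0.0288 0.0915 0.3692]  S=[0.7372 0.1775 -0.0576; 0.1775 1.0197 -0.0432; -0.0576 -0.0432 0.4568]  K=[0.2163 -0.0563 -0.0008; 0.0386 0.5177 0.1904; -0.0348 0.0340 0.7895]  nu=[-2.0381, 2.4019, -1.5311]  x^+=[-1.5211, 1.5866, -1.9059]  P^+=[0.1148 -0.0074 -0.0148; -0.0074 0.2613 0.0281; -0.0148 0.0281 0.0820]
step 4: x^-=[-1.0385, 1.4951, -1.1004]  P^-=[0.1385 -0.0118 -0.0259; -0.0118 0.5464 0.0902; -0.0259 0.0902 0.3679]  S=[0.7272 0.1786 -0.0560; 0.1786 1.0165 -0.0440; -0.0560 -0.0440 0.4562]  K=[0.2052 -0.0530 0.0010; 0.0396 0.5158 0.1894; -0.0330 0.0333 0.7890]  nu=[0.3687, -1.0857, 4.0197]  x^+=[-0.9013, 1.7111, 2.0229]  P^+=[0.1089 -0.0068 -0.0139; -0.0068 0.2605 0.0279; -0.0139 0.0279 0.0818]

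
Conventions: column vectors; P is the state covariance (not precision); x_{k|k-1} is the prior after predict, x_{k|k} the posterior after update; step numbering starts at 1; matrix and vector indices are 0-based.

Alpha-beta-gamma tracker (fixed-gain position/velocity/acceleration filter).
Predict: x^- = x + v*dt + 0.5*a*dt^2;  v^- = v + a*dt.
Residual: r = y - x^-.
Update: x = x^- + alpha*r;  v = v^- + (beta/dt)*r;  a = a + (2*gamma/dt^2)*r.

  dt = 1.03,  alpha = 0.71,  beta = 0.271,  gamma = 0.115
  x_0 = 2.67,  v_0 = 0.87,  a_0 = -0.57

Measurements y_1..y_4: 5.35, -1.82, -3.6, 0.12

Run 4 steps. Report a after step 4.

step 1: x_pred=3.2637  r=2.0863  x^+=4.7450  v^+=0.8318  a^+=-0.1177
step 2: x_pred=5.5393  r=-7.3593  x^+=0.3142  v^+=-1.2257  a^+=-1.7132
step 3: x_pred=-1.8570  r=-1.7430  x^+=-3.0945  v^+=-3.4489  a^+=-2.0911
step 4: x_pred=-7.7561  r=7.8761  x^+=-2.1641  v^+=-3.5304  a^+=-0.3835

a_post = -0.3835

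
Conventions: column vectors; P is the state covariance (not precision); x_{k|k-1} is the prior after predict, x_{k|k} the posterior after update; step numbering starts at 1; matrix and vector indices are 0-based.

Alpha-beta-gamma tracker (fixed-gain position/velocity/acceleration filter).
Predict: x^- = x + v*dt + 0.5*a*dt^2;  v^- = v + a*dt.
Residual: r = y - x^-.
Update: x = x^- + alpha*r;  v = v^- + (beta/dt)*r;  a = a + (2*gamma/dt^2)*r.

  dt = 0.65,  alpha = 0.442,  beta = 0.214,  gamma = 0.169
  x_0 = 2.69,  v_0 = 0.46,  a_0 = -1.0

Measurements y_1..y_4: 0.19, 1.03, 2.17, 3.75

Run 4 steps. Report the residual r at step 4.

step 1: x_pred=2.7777  r=-2.5877  x^+=1.6340  v^+=-1.0420  a^+=-3.0702
step 2: x_pred=0.3081  r=0.7219  x^+=0.6272  v^+=-2.7999  a^+=-2.4927
step 3: x_pred=-1.7193  r=3.8893  x^+=-0.0003  v^+=-3.1397  a^+=0.6188
step 4: x_pred=-1.9103  r=5.6603  x^+=0.5915  v^+=-0.8739  a^+=5.1471

resid = 5.6603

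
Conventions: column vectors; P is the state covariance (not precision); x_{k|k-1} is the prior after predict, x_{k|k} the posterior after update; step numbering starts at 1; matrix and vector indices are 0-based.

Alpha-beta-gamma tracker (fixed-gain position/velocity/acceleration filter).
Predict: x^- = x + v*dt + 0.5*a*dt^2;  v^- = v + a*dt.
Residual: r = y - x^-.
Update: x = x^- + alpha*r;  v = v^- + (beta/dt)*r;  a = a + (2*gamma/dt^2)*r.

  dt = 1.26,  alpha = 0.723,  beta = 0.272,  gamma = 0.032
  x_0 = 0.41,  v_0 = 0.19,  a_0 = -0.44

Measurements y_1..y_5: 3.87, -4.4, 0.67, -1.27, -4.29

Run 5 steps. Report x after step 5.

x_post = -4.1044

step 1: x_pred=0.3001  r=3.5699  x^+=2.8811  v^+=0.4062  a^+=-0.2961
step 2: x_pred=3.1580  r=-7.5580  x^+=-2.3064  v^+=-1.5984  a^+=-0.6008
step 3: x_pred=-4.7973  r=5.4673  x^+=-0.8444  v^+=-1.1751  a^+=-0.3804
step 4: x_pred=-2.6270  r=1.3570  x^+=-1.6459  v^+=-1.3614  a^+=-0.3257
step 5: x_pred=-3.6198  r=-0.6702  x^+=-4.1044  v^+=-1.9164  a^+=-0.3527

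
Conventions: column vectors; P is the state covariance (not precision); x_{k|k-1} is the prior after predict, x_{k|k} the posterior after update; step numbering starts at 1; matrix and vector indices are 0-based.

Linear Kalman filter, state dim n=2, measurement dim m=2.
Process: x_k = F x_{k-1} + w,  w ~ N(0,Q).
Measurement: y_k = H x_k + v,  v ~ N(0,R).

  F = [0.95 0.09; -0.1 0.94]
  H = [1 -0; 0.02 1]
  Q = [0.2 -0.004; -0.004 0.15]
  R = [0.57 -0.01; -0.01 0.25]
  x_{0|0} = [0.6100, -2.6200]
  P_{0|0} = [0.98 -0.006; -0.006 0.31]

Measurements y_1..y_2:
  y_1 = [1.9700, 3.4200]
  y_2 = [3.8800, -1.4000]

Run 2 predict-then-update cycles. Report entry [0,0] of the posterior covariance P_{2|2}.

step 1: x^-=[0.3437, -2.5238]  P^-=[1.0859 -0.0762; -0.0762 0.4348]  S=[1.6559 -0.0645; -0.0645 0.6822]  K=[0.6551 -0.0179; -0.0214 0.6331]  nu=[1.6263, 5.9369]  x^+=[1.3026, 1.2003]  P^+=[0.3736 -0.0185; -0.0185 0.1589]
step 2: x^-=[1.3455, 0.9981]  P^-=[0.5353 -0.0424; -0.0424 0.2976]  S=[1.1053 -0.0417; -0.0417 0.5461]  K=[0.4835 -0.0211; -0.0179 0.5420]  nu=[2.5345, -2.4250]  x^+=[2.6222, -0.3617]  P^+=[0.2758 -0.0156; -0.0156 0.1360]

P_post[0,0] = 0.2758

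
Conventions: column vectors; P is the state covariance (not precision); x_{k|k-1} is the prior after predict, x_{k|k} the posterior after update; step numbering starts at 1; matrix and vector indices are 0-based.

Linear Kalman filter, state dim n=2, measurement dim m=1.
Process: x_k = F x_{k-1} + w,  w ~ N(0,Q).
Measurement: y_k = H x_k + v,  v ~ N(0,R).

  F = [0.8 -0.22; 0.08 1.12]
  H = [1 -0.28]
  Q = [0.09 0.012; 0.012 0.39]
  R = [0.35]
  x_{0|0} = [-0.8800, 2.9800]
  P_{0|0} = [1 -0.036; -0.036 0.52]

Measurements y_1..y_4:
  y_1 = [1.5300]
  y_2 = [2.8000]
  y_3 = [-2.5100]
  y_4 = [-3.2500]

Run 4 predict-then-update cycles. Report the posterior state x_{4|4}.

x_post = [-1.2380, 5.3302]

step 1: x^-=[-1.3596, 3.2672]  P^-=[0.7678 -0.0838; -0.0838 1.0422]  S=[1.2465]  K=[0.6348; -0.3013]  nu=[3.8044]  x^+=[1.0556, 2.1209]  P^+=[0.2655 0.1547; 0.1547 0.9291]
step 2: x^-=[0.3779, 2.4598]  P^-=[0.2504 -0.0641; -0.0641 1.5848]  S=[0.7606]  K=[0.3529; -0.6677]  nu=[3.1109]  x^+=[1.4756, 0.3827]  P^+=[0.1557 0.1151; 0.1151 1.2458]
step 3: x^-=[1.0963, 0.5467]  P^-=[0.2094 -0.1839; -0.1839 1.9743]  S=[0.8172]  K=[0.3193; -0.9015]  nu=[-3.4532]  x^+=[-0.0063, 3.6597]  P^+=[0.1261 0.0514; 0.0514 1.3102]
step 4: x^-=[-0.8102, 4.0983]  P^-=[0.2161 -0.2577; -0.2577 2.0436]  S=[0.8706]  K=[0.3311; -0.9532]  nu=[-1.2923]  x^+=[-1.2380, 5.3302]  P^+=[0.1206 0.0171; 0.0171 1.2525]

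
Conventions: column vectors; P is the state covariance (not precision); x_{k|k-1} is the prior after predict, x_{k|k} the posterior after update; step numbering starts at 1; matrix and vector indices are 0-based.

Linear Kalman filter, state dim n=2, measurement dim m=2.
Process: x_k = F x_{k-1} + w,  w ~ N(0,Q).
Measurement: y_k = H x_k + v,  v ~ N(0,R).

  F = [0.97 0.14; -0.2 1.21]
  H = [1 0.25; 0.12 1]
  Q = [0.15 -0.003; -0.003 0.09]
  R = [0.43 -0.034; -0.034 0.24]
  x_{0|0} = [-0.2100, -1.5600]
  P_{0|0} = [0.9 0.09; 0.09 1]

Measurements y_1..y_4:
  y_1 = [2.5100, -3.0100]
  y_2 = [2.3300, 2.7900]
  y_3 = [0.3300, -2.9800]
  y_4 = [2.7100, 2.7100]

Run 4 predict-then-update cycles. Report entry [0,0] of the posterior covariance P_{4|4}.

step 1: x^-=[-0.4221, -1.8456]  P^-=[1.0409 0.0949; 0.0949 1.5465]  S=[1.6150 0.5753; 0.5753 1.8243]  K=[0.6943 -0.0984; -0.0068 0.8561]  nu=[3.3935, -1.1137]  x^+=[2.0435, -2.8222]  P^+=[0.3234 -0.0860; -0.0860 0.2160]
step 2: x^-=[1.5871, -3.8236]  P^-=[0.4351 -0.1277; -0.1277 0.4609]  S=[0.8301 0.0019; 0.0019 0.6765]  K=[0.4860 -0.1130; -0.0166 0.6587]  nu=[1.6988, 6.4231]  x^+=[1.6872, 0.3790]  P^+=[0.2307 -0.0713; -0.0713 0.1672]
step 3: x^-=[1.6896, 0.1211]  P^-=[0.3509 -0.1011; -0.1011 0.3785]  S=[0.7540 -0.0014; -0.0014 0.5993]  K=[0.4317 -0.0975; -0.0075 0.6113]  nu=[-1.3899, -3.3039]  x^+=[1.4116, -1.8883]  P^+=[0.2046 -0.0626; -0.0626 0.1545]
step 4: x^-=[1.1049, -2.5672]  P^-=[0.3285 -0.0883; -0.0883 0.3547]  S=[0.7366 0.0032; 0.0032 0.5782]  K=[0.4164 -0.0868; -0.0020 0.5951]  nu=[2.2469, 5.1446]  x^+=[1.5943, 0.4898]  P^+=[0.1967 -0.0586; -0.0586 0.1499]

P_post[0,0] = 0.1967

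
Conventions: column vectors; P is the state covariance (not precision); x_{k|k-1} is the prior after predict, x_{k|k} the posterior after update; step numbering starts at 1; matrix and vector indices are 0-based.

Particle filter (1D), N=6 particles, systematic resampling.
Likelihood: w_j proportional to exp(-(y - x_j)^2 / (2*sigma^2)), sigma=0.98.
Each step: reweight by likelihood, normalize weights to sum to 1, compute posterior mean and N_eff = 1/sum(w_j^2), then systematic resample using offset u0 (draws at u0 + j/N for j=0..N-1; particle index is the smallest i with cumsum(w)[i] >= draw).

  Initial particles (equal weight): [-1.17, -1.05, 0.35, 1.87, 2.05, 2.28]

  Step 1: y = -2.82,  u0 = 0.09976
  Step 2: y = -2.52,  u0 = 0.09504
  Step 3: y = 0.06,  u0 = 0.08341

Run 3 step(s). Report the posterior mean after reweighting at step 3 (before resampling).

post_mean = -1.1056

step 1: w=[0.5465, 0.4414, 0.0121, 0.0000, 0.0000, 0.0000]  mean=-1.0986  Neff=2.0257  idx=[0, 0, 0, 1, 1, 1]
step 2: w=[0.1813, 0.1813, 0.1813, 0.1520, 0.1520, 0.1520]  mean=-1.1153  Neff=5.9540  idx=[0, 1, 2, 3, 4, 5]
step 3: w=[0.1545, 0.1545, 0.1545, 0.1788, 0.1788, 0.1788]  mean=-1.1056  Neff=5.9682  idx=[0, 1, 2, 3, 4, 5]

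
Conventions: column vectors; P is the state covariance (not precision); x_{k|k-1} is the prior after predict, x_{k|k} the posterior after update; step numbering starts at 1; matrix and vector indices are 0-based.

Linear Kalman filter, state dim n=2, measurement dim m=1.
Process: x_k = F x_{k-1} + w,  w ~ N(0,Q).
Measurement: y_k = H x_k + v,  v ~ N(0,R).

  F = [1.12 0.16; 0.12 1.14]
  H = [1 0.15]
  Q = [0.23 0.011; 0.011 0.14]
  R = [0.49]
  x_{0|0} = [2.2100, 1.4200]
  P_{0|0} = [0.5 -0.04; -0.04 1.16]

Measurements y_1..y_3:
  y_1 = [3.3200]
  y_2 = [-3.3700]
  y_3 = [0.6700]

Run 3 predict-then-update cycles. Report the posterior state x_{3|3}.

x_post = [0.1522, -0.0405]

step 1: x^-=[2.7024, 1.8840]  P^-=[0.8726 0.2379; 0.2379 1.6438]  S=[1.4709]  K=[0.6175; 0.3294]  nu=[0.3350]  x^+=[2.9093, 1.9943]  P^+=[0.3117 -0.0612; -0.0612 1.4842]
step 2: x^-=[3.5775, 2.6227]  P^-=[0.6371 0.2443; 0.2443 2.0566]  S=[1.2467]  K=[0.5404; 0.4434]  nu=[-7.3409]  x^+=[-0.3898, -0.6322]  P^+=[0.2730 -0.0545; -0.0545 1.8115]
step 3: x^-=[-0.5378, -0.7675]  P^-=[0.5993 0.3075; 0.3075 2.4833]  S=[1.2374]  K=[0.5216; 0.5495]  nu=[1.3229]  x^+=[0.1522, -0.0405]  P^+=[0.2626 -0.0472; -0.0472 2.1096]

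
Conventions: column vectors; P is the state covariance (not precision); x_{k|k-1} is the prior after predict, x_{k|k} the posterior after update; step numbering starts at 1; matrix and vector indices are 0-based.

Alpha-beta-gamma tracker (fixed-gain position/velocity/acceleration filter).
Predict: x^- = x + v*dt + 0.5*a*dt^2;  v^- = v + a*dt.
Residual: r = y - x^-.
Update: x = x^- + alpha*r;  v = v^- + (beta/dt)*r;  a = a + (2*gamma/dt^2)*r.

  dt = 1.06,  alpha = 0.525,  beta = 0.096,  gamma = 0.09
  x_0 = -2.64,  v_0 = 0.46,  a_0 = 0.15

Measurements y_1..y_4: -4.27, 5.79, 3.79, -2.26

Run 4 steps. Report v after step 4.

step 1: x_pred=-2.0681  r=-2.2019  x^+=-3.2241  v^+=0.4196  a^+=-0.2027
step 2: x_pred=-2.8932  r=8.6832  x^+=1.6655  v^+=0.9911  a^+=1.1883
step 3: x_pred=3.3836  r=0.4064  x^+=3.5970  v^+=2.2875  a^+=1.2534
step 4: x_pred=6.7259  r=-8.9859  x^+=2.0083  v^+=2.8023  a^+=-0.1861

v_post = 2.8023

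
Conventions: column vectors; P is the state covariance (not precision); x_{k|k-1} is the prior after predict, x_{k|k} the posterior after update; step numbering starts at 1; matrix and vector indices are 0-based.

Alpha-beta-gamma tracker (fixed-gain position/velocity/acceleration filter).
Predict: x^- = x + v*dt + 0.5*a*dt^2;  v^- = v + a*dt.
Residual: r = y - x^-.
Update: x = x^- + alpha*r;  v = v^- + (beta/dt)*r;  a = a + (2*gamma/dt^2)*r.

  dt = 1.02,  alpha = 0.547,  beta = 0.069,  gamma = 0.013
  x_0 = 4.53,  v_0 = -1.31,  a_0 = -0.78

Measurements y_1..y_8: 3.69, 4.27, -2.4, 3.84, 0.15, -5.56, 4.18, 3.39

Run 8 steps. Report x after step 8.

step 1: x_pred=2.7880  r=0.9020  x^+=3.2814  v^+=-2.0446  a^+=-0.7575
step 2: x_pred=0.8019  r=3.4681  x^+=2.6990  v^+=-2.5826  a^+=-0.6708
step 3: x_pred=-0.2842  r=-2.1158  x^+=-1.4416  v^+=-3.4099  a^+=-0.7237
step 4: x_pred=-5.2961  r=9.1361  x^+=-0.2987  v^+=-3.5300  a^+=-0.4953
step 5: x_pred=-4.1570  r=4.3070  x^+=-1.8011  v^+=-3.7439  a^+=-0.3877
step 6: x_pred=-5.8216  r=0.2616  x^+=-5.6785  v^+=-4.1217  a^+=-0.3812
step 7: x_pred=-10.0809  r=14.2609  x^+=-2.2802  v^+=-3.5458  a^+=-0.0248
step 8: x_pred=-5.9098  r=9.2998  x^+=-0.8228  v^+=-2.9420  a^+=0.2076

x_post = -0.8228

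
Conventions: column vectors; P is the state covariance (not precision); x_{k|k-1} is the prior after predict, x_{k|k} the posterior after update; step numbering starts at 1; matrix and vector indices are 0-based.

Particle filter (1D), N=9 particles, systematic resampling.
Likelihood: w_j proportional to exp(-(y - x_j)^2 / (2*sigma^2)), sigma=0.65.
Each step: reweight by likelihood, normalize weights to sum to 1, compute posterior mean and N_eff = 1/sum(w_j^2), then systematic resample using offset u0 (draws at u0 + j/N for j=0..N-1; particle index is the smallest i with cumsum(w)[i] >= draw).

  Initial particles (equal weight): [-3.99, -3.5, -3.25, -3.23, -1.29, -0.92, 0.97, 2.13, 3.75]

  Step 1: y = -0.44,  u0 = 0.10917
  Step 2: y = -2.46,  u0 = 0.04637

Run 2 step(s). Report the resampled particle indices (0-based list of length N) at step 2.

resampled_idx = [0, 0, 1, 1, 2, 2, 3, 5, 7]

step 1: w=[0.0000, 0.0000, 0.0001, 0.0001, 0.3316, 0.5937, 0.0742, 0.0003, 0.0000]  mean=-0.9019  Neff=2.1368  idx=[4, 4, 4, 5, 5, 5, 5, 5, 6]
step 2: w=[0.2209, 0.2209, 0.2209, 0.0674, 0.0674, 0.0674, 0.0674, 0.0674, 0.0000]  mean=-1.1652  Neff=5.9110  idx=[0, 0, 1, 1, 2, 2, 3, 5, 7]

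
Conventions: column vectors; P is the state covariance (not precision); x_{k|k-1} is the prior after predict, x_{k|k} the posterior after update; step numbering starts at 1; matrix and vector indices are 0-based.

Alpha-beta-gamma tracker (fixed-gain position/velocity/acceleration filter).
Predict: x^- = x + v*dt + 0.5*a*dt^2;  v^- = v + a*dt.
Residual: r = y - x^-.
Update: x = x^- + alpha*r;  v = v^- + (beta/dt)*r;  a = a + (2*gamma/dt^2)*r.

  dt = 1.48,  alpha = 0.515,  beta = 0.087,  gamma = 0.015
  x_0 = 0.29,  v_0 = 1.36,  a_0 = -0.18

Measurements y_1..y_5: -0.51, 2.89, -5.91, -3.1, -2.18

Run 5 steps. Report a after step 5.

step 1: x_pred=2.1057  r=-2.6157  x^+=0.7586  v^+=0.9398  a^+=-0.2158
step 2: x_pred=1.9132  r=0.9768  x^+=2.4162  v^+=0.6778  a^+=-0.2024
step 3: x_pred=3.1977  r=-9.1077  x^+=-1.4927  v^+=-0.1572  a^+=-0.3272
step 4: x_pred=-2.0837  r=-1.0163  x^+=-2.6071  v^+=-0.7011  a^+=-0.3411
step 5: x_pred=-4.0184  r=1.8384  x^+=-3.0716  v^+=-1.0979  a^+=-0.3159

a_post = -0.3159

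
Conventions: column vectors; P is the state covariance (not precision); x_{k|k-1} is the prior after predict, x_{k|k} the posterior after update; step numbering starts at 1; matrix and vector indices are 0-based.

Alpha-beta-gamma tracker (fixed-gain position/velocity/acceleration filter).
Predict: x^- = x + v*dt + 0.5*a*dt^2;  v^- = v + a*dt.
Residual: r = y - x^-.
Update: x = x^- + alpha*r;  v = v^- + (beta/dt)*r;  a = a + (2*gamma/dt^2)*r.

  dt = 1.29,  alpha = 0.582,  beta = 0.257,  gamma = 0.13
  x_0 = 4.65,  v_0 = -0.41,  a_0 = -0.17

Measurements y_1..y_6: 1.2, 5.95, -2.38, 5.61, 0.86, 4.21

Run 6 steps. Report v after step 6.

v_post = 1.3415

step 1: x_pred=3.9797  r=-2.7797  x^+=2.3619  v^+=-1.1831  a^+=-0.6043
step 2: x_pred=0.3329  r=5.6171  x^+=3.6021  v^+=-0.8436  a^+=0.2733
step 3: x_pred=2.7413  r=-5.1213  x^+=-0.2393  v^+=-1.5113  a^+=-0.5268
step 4: x_pred=-2.6272  r=8.2372  x^+=2.1669  v^+=-0.5498  a^+=0.7601
step 5: x_pred=2.0901  r=-1.2301  x^+=1.3742  v^+=0.1857  a^+=0.5680
step 6: x_pred=2.0863  r=2.1237  x^+=3.3223  v^+=1.3415  a^+=0.8998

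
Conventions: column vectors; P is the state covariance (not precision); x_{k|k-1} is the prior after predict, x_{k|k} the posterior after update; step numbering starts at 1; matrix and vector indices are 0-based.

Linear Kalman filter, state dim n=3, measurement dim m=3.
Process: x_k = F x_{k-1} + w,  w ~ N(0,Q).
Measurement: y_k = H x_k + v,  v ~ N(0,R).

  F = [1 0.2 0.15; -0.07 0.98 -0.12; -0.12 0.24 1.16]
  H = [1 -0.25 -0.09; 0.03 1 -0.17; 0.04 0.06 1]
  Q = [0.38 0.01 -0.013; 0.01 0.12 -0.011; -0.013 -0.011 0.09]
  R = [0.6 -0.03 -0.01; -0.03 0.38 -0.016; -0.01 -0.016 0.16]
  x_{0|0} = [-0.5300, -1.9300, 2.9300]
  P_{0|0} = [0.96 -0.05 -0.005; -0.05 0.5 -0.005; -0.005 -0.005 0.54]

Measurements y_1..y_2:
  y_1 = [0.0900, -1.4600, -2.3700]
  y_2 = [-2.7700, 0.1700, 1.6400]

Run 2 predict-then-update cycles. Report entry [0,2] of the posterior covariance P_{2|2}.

P_post[0,2] = -0.0128

step 1: x^-=[-0.4765, -2.2059, 2.9992]  P^-=[1.3503 -0.0172 -0.0281; -0.0172 0.6206 0.0410; -0.0281 0.0410 0.8607]  S=[2.0116 -0.1456 -0.0821; -0.1456 1.0120 -0.0842; -0.0821 -0.0842 1.0277]  K=[0.6881 0.1343 0.0902; -0.0383 0.6105 0.1225; -0.0264 -0.0393 0.8335]  nu=[0.2850, 1.2701, -5.2178]  x^+=[-0.5804, -2.0803, -1.4072]  P^+=[0.4105 0.0146 -0.0119; 0.0146 0.2300 -0.0042; -0.0119 -0.0042 0.1350]
step 2: x^-=[-1.2076, -1.8292, -2.0620]  P^-=[0.8048 0.0391 -0.0393; 0.0391 0.3437 0.0220; -0.0393 0.0220 0.2909]  S=[1.4171 -0.0428 -0.0519; -0.0428 0.7281 -0.0214; -0.0519 -0.0214 0.4531]  K=[0.5697 0.1313 0.0610; -0.0159 0.4710 0.1179; -0.0274 -0.0222 0.6373]  nu=[-2.2053, 1.6849, 3.8601]  x^+=[-2.0071, -0.5456, 0.4209]  P^+=[0.3410 0.0194 -0.0128; 0.0194 0.1770 0.0001; -0.0128 0.0001 0.1031]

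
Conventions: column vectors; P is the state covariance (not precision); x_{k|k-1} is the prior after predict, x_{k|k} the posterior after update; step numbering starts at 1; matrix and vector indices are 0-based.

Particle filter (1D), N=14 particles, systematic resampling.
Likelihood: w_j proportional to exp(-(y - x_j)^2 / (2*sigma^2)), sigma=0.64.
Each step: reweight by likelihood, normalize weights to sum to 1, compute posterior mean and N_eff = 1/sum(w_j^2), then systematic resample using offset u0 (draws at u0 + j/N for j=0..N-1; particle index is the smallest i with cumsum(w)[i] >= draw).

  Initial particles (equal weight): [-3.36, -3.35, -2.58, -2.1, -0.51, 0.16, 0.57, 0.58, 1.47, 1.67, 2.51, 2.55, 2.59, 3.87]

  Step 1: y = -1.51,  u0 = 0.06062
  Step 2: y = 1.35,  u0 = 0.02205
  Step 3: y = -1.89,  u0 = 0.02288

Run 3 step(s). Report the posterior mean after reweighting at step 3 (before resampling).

post_mean = -0.3884

step 1: w=[0.0121, 0.0126, 0.1946, 0.5146, 0.2322, 0.0262, 0.0040, 0.0038, 0.0000, 0.0000, 0.0000, 0.0000, 0.0000, 0.0000]  mean=-1.7751  Neff=2.7966  idx=[2, 2, 2, 3, 3, 3, 3, 3, 3, 3, 4, 4, 4, 5]
step 2: w=[0.0000, 0.0000, 0.0000, 0.0000, 0.0000, 0.0000, 0.0000, 0.0000, 0.0000, 0.0000, 0.0662, 0.0662, 0.0662, 0.8015]  mean=0.0270  Neff=1.5254  idx=[10, 11, 12, 13, 13, 13, 13, 13, 13, 13, 13, 13, 13, 13]
step 3: w=[0.2728, 0.2728, 0.2728, 0.0165, 0.0165, 0.0165, 0.0165, 0.0165, 0.0165, 0.0165, 0.0165, 0.0165, 0.0165, 0.0165]  mean=-0.3884  Neff=4.4190  idx=[0, 0, 0, 0, 1, 1, 1, 1, 2, 2, 2, 2, 6, 11]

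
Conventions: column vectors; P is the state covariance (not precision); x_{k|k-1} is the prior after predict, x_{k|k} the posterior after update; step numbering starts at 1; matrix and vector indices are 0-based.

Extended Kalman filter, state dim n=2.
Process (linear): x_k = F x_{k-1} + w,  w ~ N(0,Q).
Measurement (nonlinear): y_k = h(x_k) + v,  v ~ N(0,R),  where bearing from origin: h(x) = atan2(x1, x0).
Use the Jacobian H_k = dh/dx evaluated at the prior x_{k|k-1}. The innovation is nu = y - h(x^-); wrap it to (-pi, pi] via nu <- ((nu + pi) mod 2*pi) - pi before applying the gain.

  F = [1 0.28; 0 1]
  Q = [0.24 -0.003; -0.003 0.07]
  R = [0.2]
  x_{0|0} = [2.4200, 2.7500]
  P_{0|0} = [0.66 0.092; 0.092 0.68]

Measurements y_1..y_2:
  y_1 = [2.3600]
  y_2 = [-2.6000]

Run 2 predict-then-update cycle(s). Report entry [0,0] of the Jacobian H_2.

step 1: x^-=[3.1900, 2.7500]  P^-=[1.0048 0.2794; 0.2794 0.7500]  H_jac=[-0.1550 0.1798]  S=[0.2328]  K=[-0.4533; 0.3933]  nu=[1.6485]  x^+=[2.4428, 3.3983]  P^+=[0.9570 0.3209; 0.3209 0.7140]
step 2: x^-=[3.3943, 3.3983]  P^-=[1.4327 0.5178; 0.5178 0.7840]  H_jac=[-0.1473 0.1471]  S=[0.2256]  K=[-0.5977; 0.1732]  nu=[2.8972]  x^+=[1.6626, 3.9000]  P^+=[1.3521 0.5412; 0.5412 0.7772]

H_jac[0,0] = -0.1473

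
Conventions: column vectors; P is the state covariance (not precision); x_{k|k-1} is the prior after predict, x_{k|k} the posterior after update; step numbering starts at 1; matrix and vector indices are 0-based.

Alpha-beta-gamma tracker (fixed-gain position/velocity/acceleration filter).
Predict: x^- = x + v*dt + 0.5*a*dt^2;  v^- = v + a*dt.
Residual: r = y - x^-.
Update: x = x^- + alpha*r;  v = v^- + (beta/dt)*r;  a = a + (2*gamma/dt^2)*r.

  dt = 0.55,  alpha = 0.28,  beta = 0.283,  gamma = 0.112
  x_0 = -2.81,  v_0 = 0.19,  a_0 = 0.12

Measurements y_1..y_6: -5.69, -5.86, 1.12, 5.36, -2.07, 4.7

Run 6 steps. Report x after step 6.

step 1: x_pred=-2.6874  r=-3.0027  x^+=-3.5281  v^+=-1.2890  a^+=-2.1034
step 2: x_pred=-4.5552  r=-1.3048  x^+=-4.9205  v^+=-3.1173  a^+=-3.0697
step 3: x_pred=-7.0993  r=8.2193  x^+=-4.7979  v^+=-0.5764  a^+=3.0167
step 4: x_pred=-4.6586  r=10.0186  x^+=-1.8534  v^+=6.2379  a^+=10.4355
step 5: x_pred=3.1558  r=-5.2258  x^+=1.6926  v^+=9.2885  a^+=6.5658
step 6: x_pred=7.7943  r=-3.0943  x^+=6.9279  v^+=11.3075  a^+=4.2745

x_post = 6.9279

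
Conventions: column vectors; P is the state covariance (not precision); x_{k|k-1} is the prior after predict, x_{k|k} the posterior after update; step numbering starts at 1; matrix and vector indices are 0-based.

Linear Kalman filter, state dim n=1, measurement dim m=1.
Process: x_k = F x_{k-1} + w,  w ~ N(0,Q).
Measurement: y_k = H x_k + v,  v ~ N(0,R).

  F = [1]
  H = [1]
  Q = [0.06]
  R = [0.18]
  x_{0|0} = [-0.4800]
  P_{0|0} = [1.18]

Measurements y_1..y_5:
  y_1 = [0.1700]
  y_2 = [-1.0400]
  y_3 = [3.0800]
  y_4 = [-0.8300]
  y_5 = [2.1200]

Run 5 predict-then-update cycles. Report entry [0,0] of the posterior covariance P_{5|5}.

step 1: x^-=[-0.4800]  P^-=[1.2400]  S=[1.4200]  K=[0.8732]  nu=[0.6500]  x^+=[0.0876]  P^+=[0.1572]
step 2: x^-=[0.0876]  P^-=[0.2172]  S=[0.3972]  K=[0.5468]  nu=[-1.1276]  x^+=[-0.5290]  P^+=[0.0984]
step 3: x^-=[-0.5290]  P^-=[0.1584]  S=[0.3384]  K=[0.4681]  nu=[3.6090]  x^+=[1.1605]  P^+=[0.0843]
step 4: x^-=[1.1605]  P^-=[0.1443]  S=[0.3243]  K=[0.4449]  nu=[-1.9905]  x^+=[0.2749]  P^+=[0.0801]
step 5: x^-=[0.2749]  P^-=[0.1401]  S=[0.3201]  K=[0.4376]  nu=[1.8451]  x^+=[1.0824]  P^+=[0.0788]

P_post[0,0] = 0.0788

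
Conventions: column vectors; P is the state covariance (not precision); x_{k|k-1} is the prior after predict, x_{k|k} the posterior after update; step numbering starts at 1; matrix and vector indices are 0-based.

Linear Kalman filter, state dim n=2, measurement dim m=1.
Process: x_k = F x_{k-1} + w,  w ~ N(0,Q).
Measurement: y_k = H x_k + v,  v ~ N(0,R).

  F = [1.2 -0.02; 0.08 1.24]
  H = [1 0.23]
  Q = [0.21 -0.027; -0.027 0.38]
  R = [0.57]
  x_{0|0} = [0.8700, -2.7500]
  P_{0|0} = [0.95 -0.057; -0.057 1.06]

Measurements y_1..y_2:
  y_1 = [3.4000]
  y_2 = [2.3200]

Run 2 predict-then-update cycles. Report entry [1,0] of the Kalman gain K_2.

step 1: x^-=[1.0990, -3.3404]  P^-=[1.5812 -0.0468; -0.0468 2.0046]  S=[2.2357]  K=[0.7024; 0.1853]  nu=[3.0693]  x^+=[3.2550, -2.7717]  P^+=[0.4781 -0.3378; -0.3378 1.9279]
step 2: x^-=[3.9614, -3.1765]  P^-=[0.9154 -0.5310; -0.5310 3.2803]  S=[1.4147]  K=[0.5608; 0.1580]  nu=[-0.9108]  x^+=[3.4507, -3.3204]  P^+=[0.4706 -0.6563; -0.6563 3.2450]

K[1,0] = 0.1580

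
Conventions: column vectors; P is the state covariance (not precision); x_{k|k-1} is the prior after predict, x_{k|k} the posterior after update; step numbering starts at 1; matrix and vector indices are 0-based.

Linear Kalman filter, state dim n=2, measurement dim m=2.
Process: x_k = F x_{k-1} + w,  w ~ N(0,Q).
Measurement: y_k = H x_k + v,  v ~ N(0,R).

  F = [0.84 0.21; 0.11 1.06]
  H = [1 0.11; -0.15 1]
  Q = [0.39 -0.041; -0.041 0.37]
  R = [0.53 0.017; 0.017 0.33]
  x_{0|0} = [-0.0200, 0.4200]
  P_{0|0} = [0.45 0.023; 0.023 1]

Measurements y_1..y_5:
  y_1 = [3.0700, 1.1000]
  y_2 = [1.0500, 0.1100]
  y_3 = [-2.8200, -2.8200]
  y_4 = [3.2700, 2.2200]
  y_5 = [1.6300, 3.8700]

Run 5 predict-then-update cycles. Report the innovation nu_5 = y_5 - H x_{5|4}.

step 1: x^-=[0.0714, 0.4430]  P^-=[0.7597 0.2442; 0.2442 1.5044]  S=[1.3617 0.3087; 0.3087 1.7782]  K=[0.5841 -0.0282; 0.1184 0.8049]  nu=[2.9499, 0.6677]  x^+=[1.7755, 1.3297]  P^+=[0.3040 0.0462; 0.0462 0.2746]
step 2: x^-=[1.7706, 1.6048]  P^-=[0.6329 0.0904; 0.0904 0.6929]  S=[1.1912 0.0872; 0.0872 1.0101]  K=[0.5434 -0.0514; 0.0912 0.6647]  nu=[-0.8972, -1.2292]  x^+=[1.3463, 0.7058]  P^+=[0.2833 0.0348; 0.0348 0.2261]
step 3: x^-=[1.2791, 0.8963]  P^-=[0.6122 0.0673; 0.0673 0.6356]  S=[1.1647 0.0613; 0.0613 0.9592]  K=[0.5351 -0.0598; 0.0838 0.6468]  nu=[-4.1977, -3.5244]  x^+=[-0.7565, -1.7349]  P^+=[0.2792 0.0312; 0.0312 0.2195]
step 4: x^-=[-0.9998, -1.9222]  P^-=[0.6077 0.0622; 0.0622 0.6273]  S=[1.1590 0.0560; 0.0560 0.9524]  K=[0.5332 -0.0618; 0.0821 0.6441]  nu=[4.4813, 3.9923]  x^+=[1.1431, 1.0170]  P^+=[0.2782 0.0304; 0.0304 0.2185]
step 5: x^-=[1.1738, 1.2038]  P^-=[0.6067 0.0611; 0.0611 0.6260]  S=[1.1577 0.0550; 0.0550 0.9513]  K=[0.5328 -0.0622; 0.0817 0.6437]  nu=[0.3238, 2.8423]  x^+=[1.1695, 3.0597]  P^+=[0.2780 0.0302; 0.0302 0.2183]

innov = [0.3238, 2.8423]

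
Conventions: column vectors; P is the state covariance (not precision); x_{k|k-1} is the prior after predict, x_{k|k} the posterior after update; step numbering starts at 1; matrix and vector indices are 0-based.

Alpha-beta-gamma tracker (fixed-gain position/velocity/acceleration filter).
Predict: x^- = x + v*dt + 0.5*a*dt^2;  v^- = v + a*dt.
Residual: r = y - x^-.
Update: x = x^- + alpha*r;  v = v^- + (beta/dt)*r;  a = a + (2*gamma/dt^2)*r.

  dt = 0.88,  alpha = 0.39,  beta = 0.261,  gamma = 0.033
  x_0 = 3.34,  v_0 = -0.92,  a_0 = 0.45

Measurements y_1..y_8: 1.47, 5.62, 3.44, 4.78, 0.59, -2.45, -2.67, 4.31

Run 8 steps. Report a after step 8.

step 1: x_pred=2.7046  r=-1.2346  x^+=2.2231  v^+=-0.8902  a^+=0.3448
step 2: x_pred=1.5733  r=4.0467  x^+=3.1515  v^+=0.6134  a^+=0.6897
step 3: x_pred=3.9584  r=-0.5184  x^+=3.7562  v^+=1.0666  a^+=0.6455
step 4: x_pred=4.9447  r=-0.1647  x^+=4.8805  v^+=1.5858  a^+=0.6314
step 5: x_pred=6.5205  r=-5.9305  x^+=4.2076  v^+=0.3825  a^+=0.1260
step 6: x_pred=4.5930  r=-7.0430  x^+=1.8462  v^+=-1.5955  a^+=-0.4742
step 7: x_pred=0.2586  r=-2.9286  x^+=-0.8836  v^+=-2.8814  a^+=-0.7238
step 8: x_pred=-3.6995  r=8.0095  x^+=-0.5758  v^+=-1.1429  a^+=-0.0412

a_post = -0.0412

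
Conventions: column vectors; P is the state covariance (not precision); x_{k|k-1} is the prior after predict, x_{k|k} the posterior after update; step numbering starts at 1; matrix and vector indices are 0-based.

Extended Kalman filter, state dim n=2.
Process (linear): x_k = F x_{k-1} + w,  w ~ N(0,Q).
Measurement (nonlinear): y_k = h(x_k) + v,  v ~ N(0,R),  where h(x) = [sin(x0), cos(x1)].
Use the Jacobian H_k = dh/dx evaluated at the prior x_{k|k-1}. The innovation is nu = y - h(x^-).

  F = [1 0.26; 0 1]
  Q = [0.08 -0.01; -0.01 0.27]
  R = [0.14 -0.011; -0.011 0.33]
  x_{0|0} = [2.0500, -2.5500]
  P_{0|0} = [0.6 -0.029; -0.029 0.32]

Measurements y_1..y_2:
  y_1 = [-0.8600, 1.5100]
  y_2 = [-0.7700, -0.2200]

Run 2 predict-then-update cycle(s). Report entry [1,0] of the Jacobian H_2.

step 1: x^-=[1.3870, -2.5500]  P^-=[0.6866 0.0442; 0.0442 0.5900]  H_jac=[0.1828 0.0000; 0.0000 0.5577]  S=[0.1629 -0.0065; -0.0065 0.5135]  K=[0.7724 0.0578; 0.0752 0.6417]  nu=[-1.8432, 2.3401]  x^+=[0.0985, -1.1869]  P^+=[0.5882 0.0190; 0.0190 0.3782]
step 2: x^-=[-0.2101, -1.1869]  P^-=[0.7036 0.1073; 0.1073 0.6482]  H_jac=[0.9780 0.0000; 0.0000 0.9272]  S=[0.8130 0.0863; 0.0863 0.8873]  K=[0.8432 0.0301; 0.0578 0.6718]  nu=[-0.5615, -0.5946]  x^+=[-0.7014, -1.6187]  P^+=[0.1204 0.0007; 0.0007 0.2384]

H_jac[1,0] = 0.0000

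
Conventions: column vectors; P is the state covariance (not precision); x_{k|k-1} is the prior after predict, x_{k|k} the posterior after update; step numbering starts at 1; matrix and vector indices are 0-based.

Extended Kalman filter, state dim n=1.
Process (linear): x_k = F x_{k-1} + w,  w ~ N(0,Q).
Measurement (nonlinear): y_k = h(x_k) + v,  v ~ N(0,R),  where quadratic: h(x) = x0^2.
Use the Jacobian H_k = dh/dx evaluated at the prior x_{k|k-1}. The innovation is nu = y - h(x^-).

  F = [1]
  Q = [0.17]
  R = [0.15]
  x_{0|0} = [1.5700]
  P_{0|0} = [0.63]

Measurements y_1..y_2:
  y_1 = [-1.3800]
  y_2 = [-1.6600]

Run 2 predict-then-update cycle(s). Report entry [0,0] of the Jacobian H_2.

H_jac[0,0] = 0.7367

step 1: x^-=[1.5700]  P^-=[0.8000]  H_jac=[3.1400]  S=[8.0377]  K=[0.3125]  nu=[-3.8449]  x^+=[0.3684]  P^+=[0.0149]
step 2: x^-=[0.3684]  P^-=[0.1849]  H_jac=[0.7367]  S=[0.2504]  K=[0.5442]  nu=[-1.7957]  x^+=[-0.6088]  P^+=[0.1108]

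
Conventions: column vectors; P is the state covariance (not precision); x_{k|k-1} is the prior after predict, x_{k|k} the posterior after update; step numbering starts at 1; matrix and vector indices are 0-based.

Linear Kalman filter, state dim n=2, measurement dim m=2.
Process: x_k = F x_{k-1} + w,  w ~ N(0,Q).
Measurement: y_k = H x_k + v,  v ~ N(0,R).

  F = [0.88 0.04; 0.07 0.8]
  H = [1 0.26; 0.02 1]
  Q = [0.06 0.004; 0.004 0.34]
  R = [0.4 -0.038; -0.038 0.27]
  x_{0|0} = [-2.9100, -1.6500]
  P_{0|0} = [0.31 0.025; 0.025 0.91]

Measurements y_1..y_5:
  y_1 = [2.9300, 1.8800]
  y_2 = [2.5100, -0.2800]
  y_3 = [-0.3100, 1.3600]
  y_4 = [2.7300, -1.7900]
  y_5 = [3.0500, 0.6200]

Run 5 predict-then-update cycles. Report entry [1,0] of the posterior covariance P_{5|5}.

step 1: x^-=[-2.6268, -1.5237]  P^-=[0.3033 0.0699; 0.0699 0.9267]  S=[0.8023 0.2793; 0.2793 1.1996]  K=[0.4120 -0.0326; 0.1286 0.7437]  nu=[5.9530, 3.4562]  x^+=[-0.2867, 1.8121]  P^+=[0.1733 -0.0279; -0.0279 0.1965]
step 2: x^-=[-0.1798, 1.4296]  P^-=[0.1926 0.0012; 0.0012 0.4635]  S=[0.6245 0.0876; 0.0876 0.7336]  K=[0.3131 -0.0305; 0.1081 0.6189]  nu=[2.3181, -1.7060]  x^+=[0.5980, 0.6244]  P^+=[0.1323 -0.0228; -0.0228 0.1635]
step 3: x^-=[0.5512, 0.5414]  P^-=[0.1611 0.0013; 0.0013 0.4427]  S=[0.5917 0.0816; 0.0816 0.7128]  K=[0.2764 -0.0253; 0.1128 0.6082]  nu=[-1.0020, 0.8076]  x^+=[0.2539, 0.9195]  P^+=[0.1166 -0.0197; -0.0197 0.1603]
step 4: x^-=[0.2602, 0.7534]  P^-=[0.1492 0.0024; 0.0024 0.4410]  S=[0.5802 0.0821; 0.0821 0.7111]  K=[0.2614 -0.0226; 0.1159 0.6068]  nu=[2.2740, -2.5486]  x^+=[0.9121, -0.5294]  P^+=[0.1101 -0.0182; -0.0182 0.1598]
step 5: x^-=[0.7814, -0.3597]  P^-=[0.1443 0.0030; 0.0030 0.4408]  S=[0.5756 0.0825; 0.0825 0.7109]  K=[0.2550 -0.0213; 0.1174 0.6064]  nu=[2.3621, 0.9641]  x^+=[1.3633, 0.5022]  P^+=[0.1074 -0.0176; -0.0176 0.1596]

P_post[1,0] = -0.0176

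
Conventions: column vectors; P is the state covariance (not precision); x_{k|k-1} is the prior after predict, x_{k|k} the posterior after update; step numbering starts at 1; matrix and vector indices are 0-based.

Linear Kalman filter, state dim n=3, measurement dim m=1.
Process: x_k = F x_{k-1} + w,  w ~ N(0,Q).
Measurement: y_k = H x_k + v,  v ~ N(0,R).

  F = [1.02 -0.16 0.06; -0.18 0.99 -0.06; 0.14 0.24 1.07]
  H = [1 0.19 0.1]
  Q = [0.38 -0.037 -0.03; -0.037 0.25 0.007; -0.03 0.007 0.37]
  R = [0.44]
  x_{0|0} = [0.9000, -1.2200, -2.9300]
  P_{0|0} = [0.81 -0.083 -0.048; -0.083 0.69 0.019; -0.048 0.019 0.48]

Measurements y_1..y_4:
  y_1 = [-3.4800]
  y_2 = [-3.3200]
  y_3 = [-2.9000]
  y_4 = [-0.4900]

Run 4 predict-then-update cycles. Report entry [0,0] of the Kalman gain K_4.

K[0,0] = 0.6643

step 1: x^-=[0.9374, -1.1940, -3.3019]  P^-=[1.2630 -0.3782 0.0158; -0.3782 0.9805 0.1413; 0.0158 0.1413 0.9650]  S=[1.6128]  K=[0.7395; -0.1102; 0.0862]  nu=[-3.8603]  x^+=[-1.9173, -0.7686, -3.6348]  P^+=[0.3810 -0.2467 -0.0871; -0.2467 0.9609 0.1566; -0.0871 0.1566 0.9530]
step 2: x^-=[-2.0508, -0.1977, -4.3422]  P^-=[0.8713 -0.5018 -0.1266; -0.5018 1.2750 0.3222; -0.1266 0.3222 1.5616]  S=[1.1692]  K=[0.6528; -0.1944; 0.0777]  nu=[-0.7974]  x^+=[-2.5714, -0.0426, -4.4041]  P^+=[0.3730 -0.3534 -0.1858; -0.3534 1.2308 0.3398; -0.1858 0.3398 1.5546]
step 3: x^-=[-2.8802, 0.6849, -5.0826]  P^-=[0.8912 -0.6362 -0.2605; -0.6362 1.5556 0.5490; -0.2605 0.5490 2.3232]  S=[1.1376]  K=[0.6543; -0.2512; 0.0669]  nu=[0.3584]  x^+=[-2.6458, 0.5949, -5.0586]  P^+=[0.4043 -0.4493 -0.3103; -0.4493 1.4838 0.5681; -0.3103 0.5681 2.3181]
step 4: x^-=[-3.0974, 1.3687, -5.6404]  P^-=[0.9447 -0.7597 -0.4107; -0.7597 1.8116 0.8137; -0.4107 0.8137 3.2860]  S=[1.1430]  K=[0.6643; -0.2923; 0.0634]  nu=[2.9114]  x^+=[-1.1635, 0.5177, -5.4557]  P^+=[0.4403 -0.5377 -0.4588; -0.5377 1.7140 0.8349; -0.4588 0.8349 3.2814]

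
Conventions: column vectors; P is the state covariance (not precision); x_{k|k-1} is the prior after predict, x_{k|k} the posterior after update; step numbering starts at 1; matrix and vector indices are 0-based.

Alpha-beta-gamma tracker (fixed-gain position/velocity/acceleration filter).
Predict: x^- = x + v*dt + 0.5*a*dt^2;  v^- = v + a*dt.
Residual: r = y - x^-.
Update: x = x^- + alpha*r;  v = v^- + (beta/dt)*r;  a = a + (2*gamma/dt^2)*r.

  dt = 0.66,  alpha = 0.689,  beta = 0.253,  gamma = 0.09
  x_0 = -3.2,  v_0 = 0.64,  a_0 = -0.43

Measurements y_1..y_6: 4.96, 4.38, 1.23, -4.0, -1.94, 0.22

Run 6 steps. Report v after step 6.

step 1: x_pred=-2.8713  r=7.8313  x^+=2.5245  v^+=3.3582  a^+=2.8061
step 2: x_pred=5.3520  r=-0.9720  x^+=4.6823  v^+=4.8376  a^+=2.4044
step 3: x_pred=8.3988  r=-7.1688  x^+=3.4595  v^+=3.6764  a^+=-0.5579
step 4: x_pred=5.7644  r=-9.7644  x^+=-0.9633  v^+=-0.4348  a^+=-4.5928
step 5: x_pred=-2.2506  r=0.3106  x^+=-2.0366  v^+=-3.3470  a^+=-4.4645
step 6: x_pred=-5.2180  r=5.4380  x^+=-1.4712  v^+=-4.2090  a^+=-2.2174

v_post = -4.2090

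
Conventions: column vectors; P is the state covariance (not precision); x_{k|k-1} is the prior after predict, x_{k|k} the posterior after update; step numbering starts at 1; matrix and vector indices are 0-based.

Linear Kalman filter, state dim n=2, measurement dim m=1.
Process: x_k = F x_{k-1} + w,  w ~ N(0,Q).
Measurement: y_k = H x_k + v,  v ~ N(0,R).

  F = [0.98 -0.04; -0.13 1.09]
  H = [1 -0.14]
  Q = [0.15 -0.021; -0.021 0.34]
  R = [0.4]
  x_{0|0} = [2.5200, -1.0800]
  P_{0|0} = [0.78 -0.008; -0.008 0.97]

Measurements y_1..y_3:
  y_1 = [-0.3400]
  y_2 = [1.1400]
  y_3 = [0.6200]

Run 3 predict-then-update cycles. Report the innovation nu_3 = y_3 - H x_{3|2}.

innov = [-0.3107]

step 1: x^-=[2.5128, -1.5048]  P^-=[0.9013 -0.1713; -0.1713 1.5079]  S=[1.3788]  K=[0.6711; -0.2773]  nu=[-3.0635]  x^+=[0.4570, -0.6553]  P^+=[0.2804 0.0853; 0.0853 1.4019]
step 2: x^-=[0.4741, -0.7736]  P^-=[0.4148 -0.0262; -0.0262 1.9861]  S=[0.8611]  K=[0.4860; -0.3534]  nu=[0.5576]  x^+=[0.7451, -0.9707]  P^+=[0.2114 0.1216; 0.1216 1.8786]
step 3: x^-=[0.7690, -1.1549]  P^-=[0.3465 0.0007; 0.0007 2.5410]  S=[0.7961]  K=[0.4351; -0.4459]  nu=[-0.3107]  x^+=[0.6338, -1.0164]  P^+=[0.1958 0.1552; 0.1552 2.3827]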